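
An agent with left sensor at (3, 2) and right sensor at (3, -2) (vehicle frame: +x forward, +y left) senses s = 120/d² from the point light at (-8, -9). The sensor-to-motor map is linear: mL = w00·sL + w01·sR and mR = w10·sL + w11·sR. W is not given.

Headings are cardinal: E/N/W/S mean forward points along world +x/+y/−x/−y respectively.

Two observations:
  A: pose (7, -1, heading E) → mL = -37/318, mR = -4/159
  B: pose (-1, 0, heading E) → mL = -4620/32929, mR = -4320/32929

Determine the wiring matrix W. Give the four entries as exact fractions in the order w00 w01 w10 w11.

-1 1/2 1/2 -1/2

obs A: pose=(7,-1,E) → sL=15/53, sR=1/3, mL=-37/318, mR=-4/159
obs B: pose=(-1,0,E) → sL=120/221, sR=120/149, mL=-4620/32929, mR=-4320/32929
sensor matrix S = [[15/53, 1/3], [120/221, 120/149]]; det S = 81920/1745237
solve [mL_A; mL_B] = S·[w00; w01] and [mR_A; mR_B] = S·[w10; w11]:
  w00 = -1, w01 = 1/2, w10 = 1/2, w11 = -1/2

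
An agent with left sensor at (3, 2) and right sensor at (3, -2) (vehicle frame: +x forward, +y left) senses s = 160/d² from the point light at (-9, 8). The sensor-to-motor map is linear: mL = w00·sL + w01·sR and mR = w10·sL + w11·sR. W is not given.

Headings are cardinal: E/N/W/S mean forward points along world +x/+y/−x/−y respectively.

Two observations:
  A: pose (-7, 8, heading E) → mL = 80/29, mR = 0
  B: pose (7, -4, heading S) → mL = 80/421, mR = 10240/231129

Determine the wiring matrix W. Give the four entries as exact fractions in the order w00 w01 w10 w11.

obs A: pose=(-7,8,E) → sL=160/29, sR=160/29, mL=80/29, mR=0
obs B: pose=(7,-4,S) → sL=160/549, sR=160/421, mL=80/421, mR=10240/231129
sensor matrix S = [[160/29, 160/29], [160/549, 160/421]]; det S = 3276800/6702741
solve [mL_A; mL_B] = S·[w00; w01] and [mR_A; mR_B] = S·[w10; w11]:
  w00 = 0, w01 = 1/2, w10 = -1/2, w11 = 1/2

0 1/2 -1/2 1/2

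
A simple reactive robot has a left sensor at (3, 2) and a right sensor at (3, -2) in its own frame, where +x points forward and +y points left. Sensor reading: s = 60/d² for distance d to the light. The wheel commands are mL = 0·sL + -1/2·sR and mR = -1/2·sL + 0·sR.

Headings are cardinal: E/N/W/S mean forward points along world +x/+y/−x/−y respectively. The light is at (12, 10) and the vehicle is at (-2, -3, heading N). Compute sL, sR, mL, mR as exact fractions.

15/89 15/61 -15/122 -15/178

left sensor world pos  = (-4, 0); dL² = 356
right sensor world pos = (0, 0); dR² = 244
sL = 60/356 = 15/89
sR = 60/244 = 15/61
mL = 0·sL + -1/2·sR = -15/122
mR = -1/2·sL + 0·sR = -15/178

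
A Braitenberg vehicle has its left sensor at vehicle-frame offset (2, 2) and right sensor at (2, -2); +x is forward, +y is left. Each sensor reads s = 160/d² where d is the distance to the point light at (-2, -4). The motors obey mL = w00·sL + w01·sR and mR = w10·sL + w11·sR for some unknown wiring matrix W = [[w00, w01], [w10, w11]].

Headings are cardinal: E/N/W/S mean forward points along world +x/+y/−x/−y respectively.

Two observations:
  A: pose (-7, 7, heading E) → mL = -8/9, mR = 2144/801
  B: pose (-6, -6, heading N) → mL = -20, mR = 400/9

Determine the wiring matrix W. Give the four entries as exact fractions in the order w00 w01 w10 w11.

0 -1/2 1 1

obs A: pose=(-7,7,E) → sL=80/89, sR=16/9, mL=-8/9, mR=2144/801
obs B: pose=(-6,-6,N) → sL=40/9, sR=40, mL=-20, mR=400/9
sensor matrix S = [[80/89, 16/9], [40/9, 40]]; det S = 202240/7209
solve [mL_A; mL_B] = S·[w00; w01] and [mR_A; mR_B] = S·[w10; w11]:
  w00 = 0, w01 = -1/2, w10 = 1, w11 = 1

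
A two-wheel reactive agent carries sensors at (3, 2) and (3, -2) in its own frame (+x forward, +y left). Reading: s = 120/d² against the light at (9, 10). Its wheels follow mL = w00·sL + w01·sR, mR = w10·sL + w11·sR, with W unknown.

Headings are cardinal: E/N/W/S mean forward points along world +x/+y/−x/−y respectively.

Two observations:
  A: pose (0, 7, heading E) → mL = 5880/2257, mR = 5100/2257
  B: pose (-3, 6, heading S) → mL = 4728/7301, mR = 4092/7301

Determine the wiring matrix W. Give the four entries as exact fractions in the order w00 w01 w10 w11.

1/2 1/2 1 -1/2

obs A: pose=(0,7,E) → sL=120/37, sR=120/61, mL=5880/2257, mR=5100/2257
obs B: pose=(-3,6,S) → sL=120/149, sR=24/49, mL=4728/7301, mR=4092/7301
sensor matrix S = [[120/37, 120/61], [120/149, 24/49]]; det S = 69120/16478357
solve [mL_A; mL_B] = S·[w00; w01] and [mR_A; mR_B] = S·[w10; w11]:
  w00 = 1/2, w01 = 1/2, w10 = 1, w11 = -1/2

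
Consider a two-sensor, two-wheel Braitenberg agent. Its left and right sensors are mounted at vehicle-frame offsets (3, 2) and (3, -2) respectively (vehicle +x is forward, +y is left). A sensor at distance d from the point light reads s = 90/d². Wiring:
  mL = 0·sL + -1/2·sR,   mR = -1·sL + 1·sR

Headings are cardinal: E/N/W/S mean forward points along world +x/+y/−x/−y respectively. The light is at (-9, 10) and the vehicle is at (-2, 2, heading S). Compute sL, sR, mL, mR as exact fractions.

left sensor world pos  = (0, -1); dL² = 202
right sensor world pos = (-4, -1); dR² = 146
sL = 90/202 = 45/101
sR = 90/146 = 45/73
mL = 0·sL + -1/2·sR = -45/146
mR = -1·sL + 1·sR = 1260/7373

45/101 45/73 -45/146 1260/7373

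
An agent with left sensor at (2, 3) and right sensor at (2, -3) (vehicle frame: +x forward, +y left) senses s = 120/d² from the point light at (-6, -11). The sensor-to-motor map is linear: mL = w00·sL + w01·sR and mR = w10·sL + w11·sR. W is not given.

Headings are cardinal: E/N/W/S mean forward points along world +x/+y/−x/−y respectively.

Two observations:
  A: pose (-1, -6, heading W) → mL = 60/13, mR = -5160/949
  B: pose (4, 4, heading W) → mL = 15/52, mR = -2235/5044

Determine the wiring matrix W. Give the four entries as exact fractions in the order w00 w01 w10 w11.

obs A: pose=(-1,-6,W) → sL=120/13, sR=120/73, mL=60/13, mR=-5160/949
obs B: pose=(4,4,W) → sL=15/26, sR=30/97, mL=15/52, mR=-2235/5044
sensor matrix S = [[120/13, 120/73], [15/26, 30/97]]; det S = 13500/7081
solve [mL_A; mL_B] = S·[w00; w01] and [mR_A; mR_B] = S·[w10; w11]:
  w00 = 1/2, w01 = 0, w10 = -1/2, w11 = -1/2

1/2 0 -1/2 -1/2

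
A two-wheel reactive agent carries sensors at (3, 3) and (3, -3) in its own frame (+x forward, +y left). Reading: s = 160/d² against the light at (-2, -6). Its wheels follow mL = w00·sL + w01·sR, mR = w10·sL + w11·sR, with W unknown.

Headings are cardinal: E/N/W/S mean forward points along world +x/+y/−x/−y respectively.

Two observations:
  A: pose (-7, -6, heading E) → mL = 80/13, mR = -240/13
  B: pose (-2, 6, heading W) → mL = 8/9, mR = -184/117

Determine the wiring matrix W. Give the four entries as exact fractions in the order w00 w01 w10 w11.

obs A: pose=(-7,-6,E) → sL=160/13, sR=160/13, mL=80/13, mR=-240/13
obs B: pose=(-2,6,W) → sL=16/9, sR=80/117, mL=8/9, mR=-184/117
sensor matrix S = [[160/13, 160/13], [16/9, 80/117]]; det S = -20480/1521
solve [mL_A; mL_B] = S·[w00; w01] and [mR_A; mR_B] = S·[w10; w11]:
  w00 = 1/2, w01 = 0, w10 = -1/2, w11 = -1

1/2 0 -1/2 -1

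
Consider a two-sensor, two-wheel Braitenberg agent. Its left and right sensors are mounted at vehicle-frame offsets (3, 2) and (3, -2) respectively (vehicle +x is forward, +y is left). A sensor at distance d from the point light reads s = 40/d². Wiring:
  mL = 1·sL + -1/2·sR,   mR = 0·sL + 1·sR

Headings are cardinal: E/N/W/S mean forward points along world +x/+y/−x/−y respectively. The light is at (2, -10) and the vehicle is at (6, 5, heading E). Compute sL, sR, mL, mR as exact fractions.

20/169 20/109 490/18421 20/109

left sensor world pos  = (9, 7); dL² = 338
right sensor world pos = (9, 3); dR² = 218
sL = 40/338 = 20/169
sR = 40/218 = 20/109
mL = 1·sL + -1/2·sR = 490/18421
mR = 0·sL + 1·sR = 20/109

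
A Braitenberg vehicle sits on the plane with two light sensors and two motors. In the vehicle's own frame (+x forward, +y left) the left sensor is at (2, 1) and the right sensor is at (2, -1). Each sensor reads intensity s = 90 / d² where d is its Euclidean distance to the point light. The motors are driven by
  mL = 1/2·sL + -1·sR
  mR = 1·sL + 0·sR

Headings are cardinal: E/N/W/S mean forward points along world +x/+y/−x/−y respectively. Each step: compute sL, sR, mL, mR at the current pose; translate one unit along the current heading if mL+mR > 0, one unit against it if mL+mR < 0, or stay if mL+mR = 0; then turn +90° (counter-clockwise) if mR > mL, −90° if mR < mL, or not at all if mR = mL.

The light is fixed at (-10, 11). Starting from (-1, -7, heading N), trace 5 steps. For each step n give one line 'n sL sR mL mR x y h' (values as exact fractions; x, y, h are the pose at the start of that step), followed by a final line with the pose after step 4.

0 9/32 45/178 -639/5696 9/32 -1 -7 N
1 90/373 18/61 -3969/22753 90/373 -1 -6 W
2 45/221 9/41 -2133/18122 45/221 -2 -6 S
3 90/389 90/461 -14265/179329 90/389 -2 -7 E
4 9/32 45/178 -639/5696 9/32 -1 -7 N
final -1 -6 W

n=0: pose=(-1,-7,N); sL=9/32, sR=45/178; mL=-639/5696, mR=9/32; mL+mR=963/5696 → advance +1; mR−mL=2241/5696 → turn +1·90°
n=1: pose=(-1,-6,W); sL=90/373, sR=18/61; mL=-3969/22753, mR=90/373; mL+mR=1521/22753 → advance +1; mR−mL=9459/22753 → turn +1·90°
n=2: pose=(-2,-6,S); sL=45/221, sR=9/41; mL=-2133/18122, mR=45/221; mL+mR=1557/18122 → advance +1; mR−mL=5823/18122 → turn +1·90°
n=3: pose=(-2,-7,E); sL=90/389, sR=90/461; mL=-14265/179329, mR=90/389; mL+mR=27225/179329 → advance +1; mR−mL=55755/179329 → turn +1·90°
n=4: pose=(-1,-7,N); sL=9/32, sR=45/178; mL=-639/5696, mR=9/32; mL+mR=963/5696 → advance +1; mR−mL=2241/5696 → turn +1·90°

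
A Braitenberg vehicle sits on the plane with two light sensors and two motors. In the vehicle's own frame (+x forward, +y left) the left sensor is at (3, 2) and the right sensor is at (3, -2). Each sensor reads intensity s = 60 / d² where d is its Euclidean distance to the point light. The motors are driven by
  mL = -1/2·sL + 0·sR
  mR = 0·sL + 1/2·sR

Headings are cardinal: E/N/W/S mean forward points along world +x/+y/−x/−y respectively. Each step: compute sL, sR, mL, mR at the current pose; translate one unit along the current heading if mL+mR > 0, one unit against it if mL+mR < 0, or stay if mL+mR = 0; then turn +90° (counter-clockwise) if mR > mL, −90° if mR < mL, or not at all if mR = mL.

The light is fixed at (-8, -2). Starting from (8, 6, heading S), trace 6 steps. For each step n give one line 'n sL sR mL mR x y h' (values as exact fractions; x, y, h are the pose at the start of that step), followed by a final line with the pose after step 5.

n=0: pose=(8,6,S); sL=60/349, sR=60/221; mL=-30/349, mR=30/221; mL+mR=3840/77129 → advance +1; mR−mL=17100/77129 → turn +1·90°
n=1: pose=(8,5,E); sL=30/221, sR=30/193; mL=-15/221, mR=15/193; mL+mR=420/42653 → advance +1; mR−mL=6210/42653 → turn +1·90°
n=2: pose=(9,5,N); sL=12/65, sR=60/461; mL=-6/65, mR=30/461; mL+mR=-816/29965 → advance -1; mR−mL=4716/29965 → turn +1·90°
n=3: pose=(9,4,W); sL=15/53, sR=3/13; mL=-15/106, mR=3/26; mL+mR=-18/689 → advance -1; mR−mL=177/689 → turn +1·90°
n=4: pose=(10,4,S); sL=60/409, sR=12/53; mL=-30/409, mR=6/53; mL+mR=864/21677 → advance +1; mR−mL=4044/21677 → turn +1·90°
n=5: pose=(10,3,E); sL=6/49, sR=2/15; mL=-3/49, mR=1/15; mL+mR=4/735 → advance +1; mR−mL=94/735 → turn +1·90°

0 60/349 60/221 -30/349 30/221 8 6 S
1 30/221 30/193 -15/221 15/193 8 5 E
2 12/65 60/461 -6/65 30/461 9 5 N
3 15/53 3/13 -15/106 3/26 9 4 W
4 60/409 12/53 -30/409 6/53 10 4 S
5 6/49 2/15 -3/49 1/15 10 3 E
final 11 3 N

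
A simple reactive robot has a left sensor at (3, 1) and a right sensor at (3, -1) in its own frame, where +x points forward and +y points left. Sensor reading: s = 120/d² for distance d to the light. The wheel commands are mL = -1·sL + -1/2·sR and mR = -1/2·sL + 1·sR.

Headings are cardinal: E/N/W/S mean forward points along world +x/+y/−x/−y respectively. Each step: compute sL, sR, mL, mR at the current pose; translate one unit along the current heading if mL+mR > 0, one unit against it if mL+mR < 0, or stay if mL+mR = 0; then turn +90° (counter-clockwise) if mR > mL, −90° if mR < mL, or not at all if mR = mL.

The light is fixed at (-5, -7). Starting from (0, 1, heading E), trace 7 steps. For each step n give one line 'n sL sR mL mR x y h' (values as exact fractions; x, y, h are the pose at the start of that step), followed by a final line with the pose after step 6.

0 24/29 120/113 -4452/3277 2124/3277 0 1 E
1 12/13 60/73 -1266/949 342/949 -1 1 N
2 120/37 24/13 -2004/481 108/481 -1 0 W
3 30/13 15/4 -435/104 135/52 0 0 S
4 24/29 120/113 -4452/3277 2124/3277 0 1 E
5 12/13 60/73 -1266/949 342/949 -1 1 N
6 120/37 24/13 -2004/481 108/481 -1 0 W
final 0 0 S

n=0: pose=(0,1,E); sL=24/29, sR=120/113; mL=-4452/3277, mR=2124/3277; mL+mR=-2328/3277 → advance -1; mR−mL=6576/3277 → turn +1·90°
n=1: pose=(-1,1,N); sL=12/13, sR=60/73; mL=-1266/949, mR=342/949; mL+mR=-924/949 → advance -1; mR−mL=1608/949 → turn +1·90°
n=2: pose=(-1,0,W); sL=120/37, sR=24/13; mL=-2004/481, mR=108/481; mL+mR=-1896/481 → advance -1; mR−mL=2112/481 → turn +1·90°
n=3: pose=(0,0,S); sL=30/13, sR=15/4; mL=-435/104, mR=135/52; mL+mR=-165/104 → advance -1; mR−mL=705/104 → turn +1·90°
n=4: pose=(0,1,E); sL=24/29, sR=120/113; mL=-4452/3277, mR=2124/3277; mL+mR=-2328/3277 → advance -1; mR−mL=6576/3277 → turn +1·90°
n=5: pose=(-1,1,N); sL=12/13, sR=60/73; mL=-1266/949, mR=342/949; mL+mR=-924/949 → advance -1; mR−mL=1608/949 → turn +1·90°
n=6: pose=(-1,0,W); sL=120/37, sR=24/13; mL=-2004/481, mR=108/481; mL+mR=-1896/481 → advance -1; mR−mL=2112/481 → turn +1·90°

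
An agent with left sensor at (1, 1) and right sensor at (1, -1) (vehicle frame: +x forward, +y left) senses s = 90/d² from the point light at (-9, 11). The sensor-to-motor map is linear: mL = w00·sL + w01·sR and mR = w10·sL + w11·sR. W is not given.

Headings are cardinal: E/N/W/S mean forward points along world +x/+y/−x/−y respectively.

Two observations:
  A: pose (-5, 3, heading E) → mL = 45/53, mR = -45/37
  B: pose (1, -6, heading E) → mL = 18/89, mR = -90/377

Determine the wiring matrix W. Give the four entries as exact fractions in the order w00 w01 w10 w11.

0 1 -1 0

obs A: pose=(-5,3,E) → sL=45/37, sR=45/53, mL=45/53, mR=-45/37
obs B: pose=(1,-6,E) → sL=90/377, sR=18/89, mL=18/89, mR=-90/377
sensor matrix S = [[45/37, 45/53], [90/377, 18/89]]; det S = 2847960/65797433
solve [mL_A; mL_B] = S·[w00; w01] and [mR_A; mR_B] = S·[w10; w11]:
  w00 = 0, w01 = 1, w10 = -1, w11 = 0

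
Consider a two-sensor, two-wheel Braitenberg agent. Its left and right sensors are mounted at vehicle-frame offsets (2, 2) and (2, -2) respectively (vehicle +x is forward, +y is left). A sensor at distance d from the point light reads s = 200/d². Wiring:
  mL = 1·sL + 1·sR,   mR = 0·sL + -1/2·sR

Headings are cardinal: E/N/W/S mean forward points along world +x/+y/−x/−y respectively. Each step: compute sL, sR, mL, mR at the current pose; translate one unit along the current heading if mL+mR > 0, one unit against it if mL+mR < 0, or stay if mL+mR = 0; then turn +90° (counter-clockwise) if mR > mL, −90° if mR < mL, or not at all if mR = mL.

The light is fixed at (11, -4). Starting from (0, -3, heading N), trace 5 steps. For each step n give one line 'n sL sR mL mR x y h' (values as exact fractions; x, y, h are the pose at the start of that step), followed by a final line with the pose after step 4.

n=0: pose=(0,-3,N); sL=100/89, sR=20/9; mL=2680/801, mR=-10/9; mL+mR=1790/801 → advance +1; mR−mL=-1190/267 → turn -1·90°
n=1: pose=(0,-2,E); sL=200/97, sR=200/81; mL=35600/7857, mR=-100/81; mL+mR=25900/7857 → advance +1; mR−mL=-15100/2619 → turn -1·90°
n=2: pose=(1,-2,S); sL=25/8, sR=25/18; mL=325/72, mR=-25/36; mL+mR=275/72 → advance +1; mR−mL=-125/24 → turn -1·90°
n=3: pose=(1,-3,W); sL=40/29, sR=200/153; mL=11920/4437, mR=-100/153; mL+mR=9020/4437 → advance +1; mR−mL=-4940/1479 → turn -1·90°
n=4: pose=(0,-3,N); sL=100/89, sR=20/9; mL=2680/801, mR=-10/9; mL+mR=1790/801 → advance +1; mR−mL=-1190/267 → turn -1·90°

0 100/89 20/9 2680/801 -10/9 0 -3 N
1 200/97 200/81 35600/7857 -100/81 0 -2 E
2 25/8 25/18 325/72 -25/36 1 -2 S
3 40/29 200/153 11920/4437 -100/153 1 -3 W
4 100/89 20/9 2680/801 -10/9 0 -3 N
final 0 -2 E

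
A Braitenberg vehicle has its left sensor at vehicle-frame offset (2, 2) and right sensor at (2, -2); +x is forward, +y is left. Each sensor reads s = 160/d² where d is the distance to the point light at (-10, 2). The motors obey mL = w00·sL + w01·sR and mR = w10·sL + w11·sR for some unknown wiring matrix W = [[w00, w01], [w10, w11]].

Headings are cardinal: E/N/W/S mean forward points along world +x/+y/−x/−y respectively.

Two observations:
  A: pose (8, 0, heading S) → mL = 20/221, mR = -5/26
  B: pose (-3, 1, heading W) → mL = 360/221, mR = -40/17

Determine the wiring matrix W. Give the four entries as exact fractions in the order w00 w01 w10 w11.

1 -1/2 -1/2 0

obs A: pose=(8,0,S) → sL=5/13, sR=10/17, mL=20/221, mR=-5/26
obs B: pose=(-3,1,W) → sL=80/17, sR=80/13, mL=360/221, mR=-40/17
sensor matrix S = [[5/13, 10/17], [80/17, 80/13]]; det S = -19600/48841
solve [mL_A; mL_B] = S·[w00; w01] and [mR_A; mR_B] = S·[w10; w11]:
  w00 = 1, w01 = -1/2, w10 = -1/2, w11 = 0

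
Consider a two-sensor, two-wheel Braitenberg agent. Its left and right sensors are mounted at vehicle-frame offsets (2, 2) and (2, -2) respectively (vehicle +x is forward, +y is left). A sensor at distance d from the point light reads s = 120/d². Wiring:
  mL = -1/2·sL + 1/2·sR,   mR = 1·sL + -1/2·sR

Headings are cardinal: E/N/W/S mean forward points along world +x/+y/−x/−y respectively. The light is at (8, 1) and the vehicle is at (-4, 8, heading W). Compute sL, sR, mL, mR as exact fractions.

left sensor world pos  = (-6, 6); dL² = 221
right sensor world pos = (-6, 10); dR² = 277
sL = 120/221 = 120/221
sR = 120/277 = 120/277
mL = -1/2·sL + 1/2·sR = -3360/61217
mR = 1·sL + -1/2·sR = 19980/61217

120/221 120/277 -3360/61217 19980/61217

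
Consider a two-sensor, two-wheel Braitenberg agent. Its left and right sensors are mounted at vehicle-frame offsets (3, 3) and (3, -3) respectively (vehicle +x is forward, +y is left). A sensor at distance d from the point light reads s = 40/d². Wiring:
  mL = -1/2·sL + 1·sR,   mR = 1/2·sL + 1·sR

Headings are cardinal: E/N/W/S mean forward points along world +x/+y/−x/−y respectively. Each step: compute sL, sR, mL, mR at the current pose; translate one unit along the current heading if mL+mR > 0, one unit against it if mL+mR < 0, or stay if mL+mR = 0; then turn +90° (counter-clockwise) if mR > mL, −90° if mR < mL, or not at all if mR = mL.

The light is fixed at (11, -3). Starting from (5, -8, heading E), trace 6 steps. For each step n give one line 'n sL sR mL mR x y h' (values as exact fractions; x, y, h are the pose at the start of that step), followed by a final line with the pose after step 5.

n=0: pose=(5,-8,E); sL=40/13, sR=40/73; mL=-940/949, mR=1980/949; mL+mR=80/73 → advance +1; mR−mL=40/13 → turn +1·90°
n=1: pose=(6,-8,N); sL=10/17, sR=5; mL=80/17, mR=90/17; mL+mR=10 → advance +1; mR−mL=10/17 → turn +1·90°
n=2: pose=(6,-7,W); sL=40/113, sR=8/13; mL=644/1469, mR=1164/1469; mL+mR=16/13 → advance +1; mR−mL=40/113 → turn +1·90°
n=3: pose=(5,-7,S); sL=20/29, sR=4/13; mL=-14/377, mR=246/377; mL+mR=8/13 → advance +1; mR−mL=20/29 → turn +1·90°
n=4: pose=(5,-8,E); sL=40/13, sR=40/73; mL=-940/949, mR=1980/949; mL+mR=80/73 → advance +1; mR−mL=40/13 → turn +1·90°
n=5: pose=(6,-8,N); sL=10/17, sR=5; mL=80/17, mR=90/17; mL+mR=10 → advance +1; mR−mL=10/17 → turn +1·90°

0 40/13 40/73 -940/949 1980/949 5 -8 E
1 10/17 5 80/17 90/17 6 -8 N
2 40/113 8/13 644/1469 1164/1469 6 -7 W
3 20/29 4/13 -14/377 246/377 5 -7 S
4 40/13 40/73 -940/949 1980/949 5 -8 E
5 10/17 5 80/17 90/17 6 -8 N
final 6 -7 W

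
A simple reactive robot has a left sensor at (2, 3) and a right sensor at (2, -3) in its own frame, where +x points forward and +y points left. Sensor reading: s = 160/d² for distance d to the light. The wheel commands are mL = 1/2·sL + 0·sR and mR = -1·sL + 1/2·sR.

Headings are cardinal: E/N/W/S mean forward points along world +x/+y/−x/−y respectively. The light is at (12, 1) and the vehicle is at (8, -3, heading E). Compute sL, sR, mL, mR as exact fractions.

left sensor world pos  = (10, 0); dL² = 5
right sensor world pos = (10, -6); dR² = 53
sL = 160/5 = 32
sR = 160/53 = 160/53
mL = 1/2·sL + 0·sR = 16
mR = -1·sL + 1/2·sR = -1616/53

32 160/53 16 -1616/53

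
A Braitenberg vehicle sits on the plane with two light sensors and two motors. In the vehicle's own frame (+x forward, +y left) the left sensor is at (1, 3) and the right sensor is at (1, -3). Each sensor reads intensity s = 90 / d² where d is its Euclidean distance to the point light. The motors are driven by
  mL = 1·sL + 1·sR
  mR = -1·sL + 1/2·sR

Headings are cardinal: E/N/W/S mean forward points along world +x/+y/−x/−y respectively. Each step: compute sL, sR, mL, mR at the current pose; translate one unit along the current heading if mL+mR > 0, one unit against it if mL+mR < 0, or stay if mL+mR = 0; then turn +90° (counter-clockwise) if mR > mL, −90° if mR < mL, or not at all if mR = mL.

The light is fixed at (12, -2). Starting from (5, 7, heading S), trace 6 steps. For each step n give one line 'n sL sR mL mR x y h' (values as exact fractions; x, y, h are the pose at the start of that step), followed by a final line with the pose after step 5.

0 9/8 45/82 549/328 -279/328 5 7 S
1 90/89 18/37 4932/3293 -2529/3293 5 6 W
2 45/101 45/53 6930/5353 -225/10706 4 6 N
3 90/193 18/17 5004/3281 207/3281 4 7 E
4 9/8 45/82 549/328 -279/328 5 7 S
5 90/89 18/37 4932/3293 -2529/3293 5 6 W
final 4 6 N

n=0: pose=(5,7,S); sL=9/8, sR=45/82; mL=549/328, mR=-279/328; mL+mR=135/164 → advance +1; mR−mL=-207/82 → turn -1·90°
n=1: pose=(5,6,W); sL=90/89, sR=18/37; mL=4932/3293, mR=-2529/3293; mL+mR=27/37 → advance +1; mR−mL=-7461/3293 → turn -1·90°
n=2: pose=(4,6,N); sL=45/101, sR=45/53; mL=6930/5353, mR=-225/10706; mL+mR=135/106 → advance +1; mR−mL=-14085/10706 → turn -1·90°
n=3: pose=(4,7,E); sL=90/193, sR=18/17; mL=5004/3281, mR=207/3281; mL+mR=27/17 → advance +1; mR−mL=-4797/3281 → turn -1·90°
n=4: pose=(5,7,S); sL=9/8, sR=45/82; mL=549/328, mR=-279/328; mL+mR=135/164 → advance +1; mR−mL=-207/82 → turn -1·90°
n=5: pose=(5,6,W); sL=90/89, sR=18/37; mL=4932/3293, mR=-2529/3293; mL+mR=27/37 → advance +1; mR−mL=-7461/3293 → turn -1·90°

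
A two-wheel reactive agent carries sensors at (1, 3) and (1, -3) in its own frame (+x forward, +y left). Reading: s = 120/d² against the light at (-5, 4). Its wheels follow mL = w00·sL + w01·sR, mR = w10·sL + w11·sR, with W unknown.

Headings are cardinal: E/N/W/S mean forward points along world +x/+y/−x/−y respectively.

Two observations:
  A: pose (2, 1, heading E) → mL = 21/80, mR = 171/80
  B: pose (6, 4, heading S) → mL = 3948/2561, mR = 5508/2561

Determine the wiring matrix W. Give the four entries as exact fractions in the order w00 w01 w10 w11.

-1/2 1 1/2 1

obs A: pose=(2,1,E) → sL=15/8, sR=6/5, mL=21/80, mR=171/80
obs B: pose=(6,4,S) → sL=120/197, sR=24/13, mL=3948/2561, mR=5508/2561
sensor matrix S = [[15/8, 6/5], [120/197, 24/13]]; det S = 6993/2561
solve [mL_A; mL_B] = S·[w00; w01] and [mR_A; mR_B] = S·[w10; w11]:
  w00 = -1/2, w01 = 1, w10 = 1/2, w11 = 1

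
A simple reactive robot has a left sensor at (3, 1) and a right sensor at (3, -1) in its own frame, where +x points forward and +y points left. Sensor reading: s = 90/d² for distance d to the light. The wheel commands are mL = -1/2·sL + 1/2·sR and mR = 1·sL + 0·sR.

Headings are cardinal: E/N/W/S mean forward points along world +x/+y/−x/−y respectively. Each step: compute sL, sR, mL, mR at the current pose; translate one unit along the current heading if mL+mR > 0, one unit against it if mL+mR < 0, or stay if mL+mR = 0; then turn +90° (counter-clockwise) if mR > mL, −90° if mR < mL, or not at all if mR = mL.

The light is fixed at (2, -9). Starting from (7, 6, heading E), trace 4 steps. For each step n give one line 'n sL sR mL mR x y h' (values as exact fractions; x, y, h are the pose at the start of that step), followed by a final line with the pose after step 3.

n=0: pose=(7,6,E); sL=9/32, sR=9/26; mL=27/832, mR=9/32; mL+mR=261/832 → advance +1; mR−mL=207/832 → turn +1·90°
n=1: pose=(8,6,N); sL=90/349, sR=90/373; mL=-1080/130177, mR=90/349; mL+mR=32490/130177 → advance +1; mR−mL=34650/130177 → turn +1·90°
n=2: pose=(8,7,W); sL=5/13, sR=45/149; mL=-80/1937, mR=5/13; mL+mR=665/1937 → advance +1; mR−mL=825/1937 → turn +1·90°
n=3: pose=(7,7,S); sL=18/41, sR=18/37; mL=36/1517, mR=18/41; mL+mR=702/1517 → advance +1; mR−mL=630/1517 → turn +1·90°

0 9/32 9/26 27/832 9/32 7 6 E
1 90/349 90/373 -1080/130177 90/349 8 6 N
2 5/13 45/149 -80/1937 5/13 8 7 W
3 18/41 18/37 36/1517 18/41 7 7 S
final 7 6 E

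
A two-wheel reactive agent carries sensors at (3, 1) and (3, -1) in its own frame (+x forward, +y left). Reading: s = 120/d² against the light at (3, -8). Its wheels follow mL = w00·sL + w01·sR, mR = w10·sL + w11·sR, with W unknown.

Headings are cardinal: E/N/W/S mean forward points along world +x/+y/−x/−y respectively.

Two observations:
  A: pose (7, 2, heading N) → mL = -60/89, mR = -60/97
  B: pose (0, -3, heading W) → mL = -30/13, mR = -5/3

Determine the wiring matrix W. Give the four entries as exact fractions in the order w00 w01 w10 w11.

-1 0 0 -1

obs A: pose=(7,2,N) → sL=60/89, sR=60/97, mL=-60/89, mR=-60/97
obs B: pose=(0,-3,W) → sL=30/13, sR=5/3, mL=-30/13, mR=-5/3
sensor matrix S = [[60/89, 60/97], [30/13, 5/3]]; det S = -34100/112229
solve [mL_A; mL_B] = S·[w00; w01] and [mR_A; mR_B] = S·[w10; w11]:
  w00 = -1, w01 = 0, w10 = 0, w11 = -1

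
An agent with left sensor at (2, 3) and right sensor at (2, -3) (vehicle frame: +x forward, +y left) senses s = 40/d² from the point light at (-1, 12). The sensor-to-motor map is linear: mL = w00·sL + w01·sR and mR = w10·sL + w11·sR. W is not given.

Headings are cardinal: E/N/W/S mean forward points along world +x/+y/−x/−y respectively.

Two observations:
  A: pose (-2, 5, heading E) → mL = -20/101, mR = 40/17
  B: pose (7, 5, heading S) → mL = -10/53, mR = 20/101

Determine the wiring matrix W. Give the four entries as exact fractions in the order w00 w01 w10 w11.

obs A: pose=(-2,5,E) → sL=40/17, sR=40/101, mL=-20/101, mR=40/17
obs B: pose=(7,5,S) → sL=20/101, sR=20/53, mL=-10/53, mR=20/101
sensor matrix S = [[40/17, 40/101], [20/101, 20/53]]; det S = 7440000/9191101
solve [mL_A; mL_B] = S·[w00; w01] and [mR_A; mR_B] = S·[w10; w11]:
  w00 = 0, w01 = -1/2, w10 = 1, w11 = 0

0 -1/2 1 0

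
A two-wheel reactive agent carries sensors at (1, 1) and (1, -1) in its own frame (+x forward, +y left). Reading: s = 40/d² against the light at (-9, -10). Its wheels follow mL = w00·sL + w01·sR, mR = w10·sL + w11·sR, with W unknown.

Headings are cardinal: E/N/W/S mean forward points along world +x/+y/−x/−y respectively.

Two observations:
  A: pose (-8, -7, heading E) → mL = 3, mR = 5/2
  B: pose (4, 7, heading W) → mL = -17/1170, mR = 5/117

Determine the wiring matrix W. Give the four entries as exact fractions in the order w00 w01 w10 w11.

obs A: pose=(-8,-7,E) → sL=2, sR=5, mL=3, mR=5/2
obs B: pose=(4,7,W) → sL=1/10, sR=10/117, mL=-17/1170, mR=5/117
sensor matrix S = [[2, 5], [1/10, 10/117]]; det S = -77/234
solve [mL_A; mL_B] = S·[w00; w01] and [mR_A; mR_B] = S·[w10; w11]:
  w00 = -1, w01 = 1, w10 = 0, w11 = 1/2

-1 1 0 1/2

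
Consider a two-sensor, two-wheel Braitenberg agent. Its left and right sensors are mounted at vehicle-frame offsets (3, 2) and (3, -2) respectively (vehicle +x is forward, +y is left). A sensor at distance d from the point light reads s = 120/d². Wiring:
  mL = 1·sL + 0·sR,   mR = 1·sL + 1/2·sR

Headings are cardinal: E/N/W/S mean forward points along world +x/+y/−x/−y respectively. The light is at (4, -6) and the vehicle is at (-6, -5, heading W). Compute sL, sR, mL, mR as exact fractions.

left sensor world pos  = (-9, -7); dL² = 170
right sensor world pos = (-9, -3); dR² = 178
sL = 120/170 = 12/17
sR = 120/178 = 60/89
mL = 1·sL + 0·sR = 12/17
mR = 1·sL + 1/2·sR = 1578/1513

12/17 60/89 12/17 1578/1513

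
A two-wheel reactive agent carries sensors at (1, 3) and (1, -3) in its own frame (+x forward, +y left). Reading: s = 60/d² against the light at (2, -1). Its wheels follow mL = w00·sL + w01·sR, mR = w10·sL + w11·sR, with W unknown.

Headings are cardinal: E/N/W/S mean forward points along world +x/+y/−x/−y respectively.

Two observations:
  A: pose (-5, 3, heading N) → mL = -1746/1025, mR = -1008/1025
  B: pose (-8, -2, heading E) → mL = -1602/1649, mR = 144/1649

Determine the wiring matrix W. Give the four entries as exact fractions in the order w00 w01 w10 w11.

obs A: pose=(-5,3,N) → sL=12/25, sR=60/41, mL=-1746/1025, mR=-1008/1025
obs B: pose=(-8,-2,E) → sL=12/17, sR=60/97, mL=-1602/1649, mR=144/1649
sensor matrix S = [[12/25, 60/41], [12/17, 60/97]]; det S = -248832/338045
solve [mL_A; mL_B] = S·[w00; w01] and [mR_A; mR_B] = S·[w10; w11]:
  w00 = -1/2, w01 = -1, w10 = 1, w11 = -1

-1/2 -1 1 -1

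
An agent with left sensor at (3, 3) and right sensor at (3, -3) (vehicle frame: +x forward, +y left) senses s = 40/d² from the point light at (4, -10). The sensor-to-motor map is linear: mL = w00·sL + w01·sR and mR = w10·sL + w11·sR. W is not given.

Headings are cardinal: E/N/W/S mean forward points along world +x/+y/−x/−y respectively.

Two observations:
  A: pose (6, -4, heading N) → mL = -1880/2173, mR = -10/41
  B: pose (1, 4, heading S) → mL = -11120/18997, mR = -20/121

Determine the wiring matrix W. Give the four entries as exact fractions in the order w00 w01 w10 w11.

-1 -1 -1/2 0

obs A: pose=(6,-4,N) → sL=20/41, sR=20/53, mL=-1880/2173, mR=-10/41
obs B: pose=(1,4,S) → sL=40/121, sR=40/157, mL=-11120/18997, mR=-20/121
sensor matrix S = [[20/41, 20/53], [40/121, 40/157]]; det S = -19200/41280481
solve [mL_A; mL_B] = S·[w00; w01] and [mR_A; mR_B] = S·[w10; w11]:
  w00 = -1, w01 = -1, w10 = -1/2, w11 = 0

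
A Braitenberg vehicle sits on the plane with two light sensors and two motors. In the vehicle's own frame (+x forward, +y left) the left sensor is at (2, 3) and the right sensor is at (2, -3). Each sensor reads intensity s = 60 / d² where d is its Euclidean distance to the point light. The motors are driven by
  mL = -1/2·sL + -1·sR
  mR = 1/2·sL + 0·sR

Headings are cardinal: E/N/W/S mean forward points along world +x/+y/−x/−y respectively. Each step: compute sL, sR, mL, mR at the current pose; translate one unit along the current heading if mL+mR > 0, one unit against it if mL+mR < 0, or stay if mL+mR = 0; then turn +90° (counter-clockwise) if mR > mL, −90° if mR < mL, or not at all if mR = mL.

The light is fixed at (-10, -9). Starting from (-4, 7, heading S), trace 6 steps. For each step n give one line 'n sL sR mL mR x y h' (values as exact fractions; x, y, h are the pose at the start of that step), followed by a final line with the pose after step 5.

0 60/277 12/41 -4554/11357 30/277 -4 7 S
1 15/116 3/13 -891/3016 15/232 -4 8 E
2 12/73 12/85 -1386/6205 6/73 -5 8 N
3 30/89 6/37 -1089/3293 15/89 -5 7 W
4 60/277 12/41 -4554/11357 30/277 -4 7 S
5 15/116 3/13 -891/3016 15/232 -4 8 E
final -5 8 N

n=0: pose=(-4,7,S); sL=60/277, sR=12/41; mL=-4554/11357, mR=30/277; mL+mR=-12/41 → advance -1; mR−mL=5784/11357 → turn +1·90°
n=1: pose=(-4,8,E); sL=15/116, sR=3/13; mL=-891/3016, mR=15/232; mL+mR=-3/13 → advance -1; mR−mL=543/1508 → turn +1·90°
n=2: pose=(-5,8,N); sL=12/73, sR=12/85; mL=-1386/6205, mR=6/73; mL+mR=-12/85 → advance -1; mR−mL=1896/6205 → turn +1·90°
n=3: pose=(-5,7,W); sL=30/89, sR=6/37; mL=-1089/3293, mR=15/89; mL+mR=-6/37 → advance -1; mR−mL=1644/3293 → turn +1·90°
n=4: pose=(-4,7,S); sL=60/277, sR=12/41; mL=-4554/11357, mR=30/277; mL+mR=-12/41 → advance -1; mR−mL=5784/11357 → turn +1·90°
n=5: pose=(-4,8,E); sL=15/116, sR=3/13; mL=-891/3016, mR=15/232; mL+mR=-3/13 → advance -1; mR−mL=543/1508 → turn +1·90°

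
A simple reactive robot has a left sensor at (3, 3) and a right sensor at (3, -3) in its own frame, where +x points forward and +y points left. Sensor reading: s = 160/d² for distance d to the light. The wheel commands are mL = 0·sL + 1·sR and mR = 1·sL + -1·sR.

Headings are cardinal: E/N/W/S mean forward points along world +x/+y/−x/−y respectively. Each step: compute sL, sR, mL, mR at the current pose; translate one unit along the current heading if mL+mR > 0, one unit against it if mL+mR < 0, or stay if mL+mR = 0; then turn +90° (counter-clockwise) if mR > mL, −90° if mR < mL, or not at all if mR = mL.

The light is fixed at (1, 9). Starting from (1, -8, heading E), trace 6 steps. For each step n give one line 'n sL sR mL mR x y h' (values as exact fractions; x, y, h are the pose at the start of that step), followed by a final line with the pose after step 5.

n=0: pose=(1,-8,E); sL=32/41, sR=160/409; mL=160/409, mR=6528/16769; mL+mR=32/41 → advance +1; mR−mL=-32/16769 → turn -1·90°
n=1: pose=(2,-8,S); sL=5/13, sR=40/101; mL=40/101, mR=-15/1313; mL+mR=5/13 → advance +1; mR−mL=-535/1313 → turn -1·90°
n=2: pose=(2,-9,W); sL=32/89, sR=160/229; mL=160/229, mR=-6912/20381; mL+mR=32/89 → advance +1; mR−mL=-21152/20381 → turn -1·90°
n=3: pose=(1,-9,N); sL=80/117, sR=80/117; mL=80/117, mR=0; mL+mR=80/117 → advance +1; mR−mL=-80/117 → turn -1·90°
n=4: pose=(1,-8,E); sL=32/41, sR=160/409; mL=160/409, mR=6528/16769; mL+mR=32/41 → advance +1; mR−mL=-32/16769 → turn -1·90°
n=5: pose=(2,-8,S); sL=5/13, sR=40/101; mL=40/101, mR=-15/1313; mL+mR=5/13 → advance +1; mR−mL=-535/1313 → turn -1·90°

0 32/41 160/409 160/409 6528/16769 1 -8 E
1 5/13 40/101 40/101 -15/1313 2 -8 S
2 32/89 160/229 160/229 -6912/20381 2 -9 W
3 80/117 80/117 80/117 0 1 -9 N
4 32/41 160/409 160/409 6528/16769 1 -8 E
5 5/13 40/101 40/101 -15/1313 2 -8 S
final 2 -9 W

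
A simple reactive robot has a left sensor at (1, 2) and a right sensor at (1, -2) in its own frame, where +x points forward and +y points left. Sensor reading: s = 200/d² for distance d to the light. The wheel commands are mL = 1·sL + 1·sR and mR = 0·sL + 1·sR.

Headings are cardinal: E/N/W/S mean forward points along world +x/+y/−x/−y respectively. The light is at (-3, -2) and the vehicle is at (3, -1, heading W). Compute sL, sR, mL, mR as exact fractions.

100/13 100/17 3000/221 100/17

left sensor world pos  = (2, -3); dL² = 26
right sensor world pos = (2, 1); dR² = 34
sL = 200/26 = 100/13
sR = 200/34 = 100/17
mL = 1·sL + 1·sR = 3000/221
mR = 0·sL + 1·sR = 100/17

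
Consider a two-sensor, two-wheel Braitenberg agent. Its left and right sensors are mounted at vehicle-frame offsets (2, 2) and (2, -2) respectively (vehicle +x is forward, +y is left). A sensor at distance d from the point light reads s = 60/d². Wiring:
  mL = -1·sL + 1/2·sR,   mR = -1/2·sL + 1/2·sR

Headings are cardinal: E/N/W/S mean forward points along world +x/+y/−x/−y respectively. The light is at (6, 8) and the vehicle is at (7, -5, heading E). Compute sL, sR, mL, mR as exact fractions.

6/13 10/39 -1/3 -4/39

left sensor world pos  = (9, -3); dL² = 130
right sensor world pos = (9, -7); dR² = 234
sL = 60/130 = 6/13
sR = 60/234 = 10/39
mL = -1·sL + 1/2·sR = -1/3
mR = -1/2·sL + 1/2·sR = -4/39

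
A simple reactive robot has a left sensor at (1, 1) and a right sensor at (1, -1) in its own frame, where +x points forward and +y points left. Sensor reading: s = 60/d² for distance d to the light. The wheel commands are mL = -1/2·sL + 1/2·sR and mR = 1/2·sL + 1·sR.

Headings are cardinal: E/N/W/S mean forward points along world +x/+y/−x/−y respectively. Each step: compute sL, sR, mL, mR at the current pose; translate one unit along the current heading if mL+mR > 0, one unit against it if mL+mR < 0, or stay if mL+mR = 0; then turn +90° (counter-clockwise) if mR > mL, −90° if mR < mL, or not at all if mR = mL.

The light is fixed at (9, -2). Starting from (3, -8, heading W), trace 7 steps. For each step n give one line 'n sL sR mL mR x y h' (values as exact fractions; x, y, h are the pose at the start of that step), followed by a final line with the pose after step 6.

n=0: pose=(3,-8,W); sL=30/49, sR=30/37; mL=180/1813, mR=2025/1813; mL+mR=45/37 → advance +1; mR−mL=1845/1813 → turn +1·90°
n=1: pose=(2,-8,S); sL=12/17, sR=60/113; mL=-168/1921, mR=1698/1921; mL+mR=90/113 → advance +1; mR−mL=1866/1921 → turn +1·90°
n=2: pose=(2,-9,E); sL=5/6, sR=3/5; mL=-7/60, mR=61/60; mL+mR=9/10 → advance +1; mR−mL=17/15 → turn +1·90°
n=3: pose=(3,-9,N); sL=12/17, sR=60/61; mL=144/1037, mR=1386/1037; mL+mR=90/61 → advance +1; mR−mL=1242/1037 → turn +1·90°
n=4: pose=(3,-8,W); sL=30/49, sR=30/37; mL=180/1813, mR=2025/1813; mL+mR=45/37 → advance +1; mR−mL=1845/1813 → turn +1·90°
n=5: pose=(2,-8,S); sL=12/17, sR=60/113; mL=-168/1921, mR=1698/1921; mL+mR=90/113 → advance +1; mR−mL=1866/1921 → turn +1·90°
n=6: pose=(2,-9,E); sL=5/6, sR=3/5; mL=-7/60, mR=61/60; mL+mR=9/10 → advance +1; mR−mL=17/15 → turn +1·90°

0 30/49 30/37 180/1813 2025/1813 3 -8 W
1 12/17 60/113 -168/1921 1698/1921 2 -8 S
2 5/6 3/5 -7/60 61/60 2 -9 E
3 12/17 60/61 144/1037 1386/1037 3 -9 N
4 30/49 30/37 180/1813 2025/1813 3 -8 W
5 12/17 60/113 -168/1921 1698/1921 2 -8 S
6 5/6 3/5 -7/60 61/60 2 -9 E
final 3 -9 N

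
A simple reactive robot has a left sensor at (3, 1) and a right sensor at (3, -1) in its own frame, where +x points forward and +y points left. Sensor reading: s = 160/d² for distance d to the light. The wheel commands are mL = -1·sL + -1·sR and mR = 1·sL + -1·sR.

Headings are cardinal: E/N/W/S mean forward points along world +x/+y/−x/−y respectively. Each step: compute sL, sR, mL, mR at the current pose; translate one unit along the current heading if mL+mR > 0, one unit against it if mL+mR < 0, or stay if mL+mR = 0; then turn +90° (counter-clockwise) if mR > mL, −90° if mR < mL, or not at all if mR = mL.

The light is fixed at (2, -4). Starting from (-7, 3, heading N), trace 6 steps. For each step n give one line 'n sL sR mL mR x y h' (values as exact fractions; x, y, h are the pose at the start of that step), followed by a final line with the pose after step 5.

0 4/5 40/41 -364/205 -36/205 -7 3 N
1 160/169 160/193 -57920/32617 3840/32617 -7 2 W
2 80/29 16/9 -1184/261 256/261 -6 2 S
3 160/89 160/61 -24000/5429 -4480/5429 -6 3 E
4 4/5 40/41 -364/205 -36/205 -7 3 N
5 160/169 160/193 -57920/32617 3840/32617 -7 2 W
final -6 2 S

n=0: pose=(-7,3,N); sL=4/5, sR=40/41; mL=-364/205, mR=-36/205; mL+mR=-80/41 → advance -1; mR−mL=8/5 → turn +1·90°
n=1: pose=(-7,2,W); sL=160/169, sR=160/193; mL=-57920/32617, mR=3840/32617; mL+mR=-320/193 → advance -1; mR−mL=320/169 → turn +1·90°
n=2: pose=(-6,2,S); sL=80/29, sR=16/9; mL=-1184/261, mR=256/261; mL+mR=-32/9 → advance -1; mR−mL=160/29 → turn +1·90°
n=3: pose=(-6,3,E); sL=160/89, sR=160/61; mL=-24000/5429, mR=-4480/5429; mL+mR=-320/61 → advance -1; mR−mL=320/89 → turn +1·90°
n=4: pose=(-7,3,N); sL=4/5, sR=40/41; mL=-364/205, mR=-36/205; mL+mR=-80/41 → advance -1; mR−mL=8/5 → turn +1·90°
n=5: pose=(-7,2,W); sL=160/169, sR=160/193; mL=-57920/32617, mR=3840/32617; mL+mR=-320/193 → advance -1; mR−mL=320/169 → turn +1·90°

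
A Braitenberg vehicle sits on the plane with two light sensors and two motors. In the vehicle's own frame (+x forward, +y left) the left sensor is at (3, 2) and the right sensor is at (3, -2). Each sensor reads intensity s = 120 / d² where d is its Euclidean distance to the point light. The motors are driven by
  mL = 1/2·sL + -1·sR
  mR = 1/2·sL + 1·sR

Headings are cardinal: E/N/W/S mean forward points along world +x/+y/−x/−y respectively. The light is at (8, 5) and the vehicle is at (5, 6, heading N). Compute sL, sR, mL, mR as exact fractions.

left sensor world pos  = (3, 9); dL² = 41
right sensor world pos = (7, 9); dR² = 17
sL = 120/41 = 120/41
sR = 120/17 = 120/17
mL = 1/2·sL + -1·sR = -3900/697
mR = 1/2·sL + 1·sR = 5940/697

120/41 120/17 -3900/697 5940/697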